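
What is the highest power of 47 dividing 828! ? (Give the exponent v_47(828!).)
v_47(828!) = 17

Legendre's formula: v_p(n!) = Σ_{k ≥ 1} ⌊n / p^k⌋. For p = 47, n = 828, the terms are:
  ⌊828/47^1⌋ = ⌊828/47⌋ = 17
(the next term ⌊828/47^2⌋ = 0, terminating the sum). Summing: v_47(828!) = 17 = 17.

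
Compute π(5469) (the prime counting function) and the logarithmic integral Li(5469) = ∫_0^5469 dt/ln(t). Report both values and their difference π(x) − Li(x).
π(5469) = 721;  Li(5469) ≈ 739.05;  π(x) − Li(x) ≈ -18.05.

Direct count of primes ≤ 5469 gives π(5469) = 721. Numerical evaluation of the logarithmic integral gives Li(5469) ≈ 739.05. The difference π(x) − Li(x) ≈ -18.05 is typically negative for small/moderate x (Li(x) overestimates), though Littlewood's theorem shows this sign changes infinitely often.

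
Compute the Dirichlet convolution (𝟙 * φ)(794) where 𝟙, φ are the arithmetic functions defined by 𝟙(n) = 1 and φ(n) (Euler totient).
(𝟙 * φ)(794) = 794

Divisors of 794: [1, 2, 397, 794]. For each d | 794:
  d = 1: 𝟙(1) · φ(794/1) = 1 · 396 = 396
  d = 2: 𝟙(2) · φ(794/2) = 1 · 396 = 396
  d = 397: 𝟙(397) · φ(794/397) = 1 · 1 = 1
  d = 794: 𝟙(794) · φ(794/794) = 1 · 1 = 1
Summing: (𝟙 * φ)(794) = 396 + 396 + 1 + 1 = 794.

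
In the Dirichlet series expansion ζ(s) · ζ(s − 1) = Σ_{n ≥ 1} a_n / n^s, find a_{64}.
σ(64) = 127

In the product (Σ m^0/m^s)(Σ k / k^s) = Σ (Σ_{d | n} d) / n^s, the coefficient of 1/n^s is σ(n) = Σ_{d | n} d. For n = 64, divisors are [1, 2, 4, 8, 16, 32, 64]; summing: σ(64) = 127.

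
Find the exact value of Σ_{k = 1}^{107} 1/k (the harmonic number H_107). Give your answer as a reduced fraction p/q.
H_107 = 81560682312293522125469128981858530591444536467/15521442759214556458772607587176753329489754560

Direct summation: H_107 = 1 + 1/2 + ... + 1/107. The least common denominator is lcm(1, ..., 107) = 77607213796072782293863037935883766647448772800; over this denominator the numerator is 77607213796072782293863037935883766647448772800 + 38803606898036391146931518967941883323724386400 + 25869071265357594097954345978627922215816257600 + 19401803449018195573465759483970941661862193200 + 15521442759214556458772607587176753329489754560 + 12934535632678797048977172989313961107908128800 + 11086744828010397470551862562269109521064110400 + 9700901724509097786732879741985470830931096600 + 8623023755119198032651448659542640738605419200 + 7760721379607278229386303793588376664744877280 + 7055201254188434753987548903262160604313524800 + 6467267816339398524488586494656980553954064400 + 5969785676620983253374079841221828203649905600 + 5543372414005198735275931281134554760532055200 + 5173814253071518819590869195725584443163251520 + 4850450862254548893366439870992735415465548300 + 4565130223298398958462531643287280391026398400 + 4311511877559599016325724329771320369302709600 + 4084590199793304331255949365046514034076251200 + 3880360689803639114693151896794188332372438640 + 3695581609336799156850620854089703173688036800 + 3527600627094217376993774451631080302156762400 + 3374226686785773143211436431994946375976033600 + 3233633908169699262244293247328490276977032200 + 3104288551842911291754521517435350665897950912 + 2984892838310491626687039920610914101824952800 + 2874341251706399344217149553180880246201806400 + 2771686207002599367637965640567277380266027600 + 2676110820554233872202173721927026436118923200 + 2586907126535759409795434597862792221581625760 + 2503458509550734912705259288254315053143508800 + 2425225431127274446683219935496367707732774150 + 2351733751396144917995849634420720201437841600 + 2282565111649199479231265821643640195513199200 + 2217348965602079494110372512453821904212822080 + 2155755938779799508162862164885660184651354800 + 2097492264758723845780082106375236936417534400 + 2042295099896652165627974682523257017038125600 + 1989928558873661084458026613740609401216635200 + 1940180344901819557346575948397094166186219320 + 1892858873074945909606415559411799186523140800 + 1847790804668399578425310427044851586844018400 + 1804818925490064704508442742694971317382529600 + 1763800313547108688496887225815540151078381200 + 1724604751023839606530289731908528147721083840 + 1687113343392886571605718215997473187988016800 + 1651217314810059197741766764593271630796782400 + 1616816954084849631122146623664245138488516100 + 1583820689715771067221694651752729931580587200 + 1552144275921455645877260758717675332948975456 + 1521710074432799652820843881095760130342132800 + 1492446419155245813343519960305457050912476400 + 1464287052756090231959679961054410691461297600 + 1437170625853199672108574776590440123100903200 + 1411040250837686950797509780652432120862704960 + 1385843103501299683818982820283638690133013800 + 1361530066597768110418649788348838011358750400 + 1338055410277116936101086860963513218059461600 + 1315376505018182750743441320947182485549979200 + 1293453563267879704897717298931396110790812880 + 1272249406492996431046935048129242076187684800 + 1251729254775367456352629644127157526571754400 + 1231860536445599718950206951363234391229345600 + 1212612715563637223341609967748183853866387075 + 1193957135324196650674815968244365640729981120 + 1175866875698072458997924817210360100718920800 + 1158316623821981825281537879640056218618638400 + 1141282555824599739615632910821820097756599600 + 1124742228928591047737145477331648791992011200 + 1108674482801039747055186256226910952106411040 + 1093059349240461722448775182195546009118996800 + 1077877969389899754081431082442830092325677400 + 1063112517754421675258397779943613241745873600 + 1048746132379361922890041053187618468208767200 + 1034762850614303763918173839145116888632650304 + 1021147549948326082813987341261628508519062800 + 1007885893455490679141078414751737229187646400 + 994964279436830542229013306870304700608317600 + 982369794886997244226114404251693248701883200 + 970090172450909778673287974198547083093109660 + 958113750568799781405716517726960082067268800 + 946429436537472954803207779705899593261570400 + 935026672241840750528470336576912851174081600 + 923895402334199789212655213522425793422009200 + 913026044659679791692506328657456078205279680 + 902409462745032352254221371347485658691264800 + 892036940184744624067391240642342145372974400 + 881900156773554344248443612907770075539190600 + 871991166248008789818685819504311984802795200 + 862302375511919803265144865954264073860541920 + 852826525231569036196297120174546886235700800 + 843556671696443285802859107998736593994008400 + 834486169850244970901753096084771684381169600 + 825608657405029598870883382296635815398391200 + 816918039958660866251189873009302806815250240 + 808408477042424815561073311832122569244258050 + 800074369031678167977969463256533676777822400 + 791910344857885533610847325876364965790293600 + 783911250465381639331949878140240067145947200 + 776072137960727822938630379358837666474487728 + 768388255406661210830327108276076897499492800 + 760855037216399826410421940547880065171066400 + 753468095107502740717116873163920064538337600 + 746223209577622906671759980152728525456238200 + 739116321867359831370124170817940634737607360 + 732143526378045115979839980527205345730648800 + 725301063514698899942645214354053893901390400 = 407803411561467610627345644909292652957222682335, so H_107 = 407803411561467610627345644909292652957222682335/77607213796072782293863037935883766647448772800; reducing by gcd(407803411561467610627345644909292652957222682335, 77607213796072782293863037935883766647448772800) = 5 gives 81560682312293522125469128981858530591444536467/15521442759214556458772607587176753329489754560 ≈ 5.25471. (The PNT-adjacent estimate ln(107) + γ ≈ 5.25004 matches within O(1/n).)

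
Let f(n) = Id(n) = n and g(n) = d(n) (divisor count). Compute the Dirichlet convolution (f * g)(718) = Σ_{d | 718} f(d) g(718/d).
(Id * d)(718) = 1444

Divisors of 718: [1, 2, 359, 718]. For each d | 718:
  d = 1: Id(1) · d(718/1) = 1 · 4 = 4
  d = 2: Id(2) · d(718/2) = 2 · 2 = 4
  d = 359: Id(359) · d(718/359) = 359 · 2 = 718
  d = 718: Id(718) · d(718/718) = 718 · 1 = 718
Summing: (Id * d)(718) = 4 + 4 + 718 + 718 = 1444.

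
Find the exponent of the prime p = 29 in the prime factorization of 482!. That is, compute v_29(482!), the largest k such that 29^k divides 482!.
v_29(482!) = 16

Legendre's formula: v_p(n!) = Σ_{k ≥ 1} ⌊n / p^k⌋. For p = 29, n = 482, the terms are:
  ⌊482/29^1⌋ = ⌊482/29⌋ = 16
(the next term ⌊482/29^2⌋ = 0, terminating the sum). Summing: v_29(482!) = 16 = 16.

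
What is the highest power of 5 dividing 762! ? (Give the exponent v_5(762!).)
v_5(762!) = 189

Legendre's formula: v_p(n!) = Σ_{k ≥ 1} ⌊n / p^k⌋. For p = 5, n = 762, the terms are:
  ⌊762/5^1⌋ = ⌊762/5⌋ = 152
  ⌊762/5^2⌋ = ⌊762/25⌋ = 30
  ⌊762/5^3⌋ = ⌊762/125⌋ = 6
  ⌊762/5^4⌋ = ⌊762/625⌋ = 1
(the next term ⌊762/5^5⌋ = 0, terminating the sum). Summing: v_5(762!) = 152 + 30 + 6 + 1 = 189.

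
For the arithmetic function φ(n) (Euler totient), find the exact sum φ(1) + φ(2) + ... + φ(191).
Σ_{n ≤ 191} φ(n) = 11166

Compute φ(n) for each 1 ≤ n ≤ 191: φ(1) = 1, φ(2) = 1, φ(3) = 2, φ(4) = 2, φ(5) = 4, φ(6) = 2, φ(7) = 6, φ(8) = 4, φ(9) = 6, φ(10) = 4, φ(11) = 10, φ(12) = 4, φ(13) = 12, φ(14) = 6, φ(15) = 8, φ(16) = 8, φ(17) = 16, φ(18) = 6, φ(19) = 18, φ(20) = 8, φ(21) = 12, φ(22) = 10, φ(23) = 22, φ(24) = 8, φ(25) = 20, φ(26) = 12, φ(27) = 18, φ(28) = 12, φ(29) = 28, φ(30) = 8, φ(31) = 30, φ(32) = 16, φ(33) = 20, φ(34) = 16, φ(35) = 24, φ(36) = 12, φ(37) = 36, φ(38) = 18, φ(39) = 24, φ(40) = 16, φ(41) = 40, φ(42) = 12, φ(43) = 42, φ(44) = 20, φ(45) = 24, φ(46) = 22, φ(47) = 46, φ(48) = 16, φ(49) = 42, φ(50) = 20, φ(51) = 32, φ(52) = 24, φ(53) = 52, φ(54) = 18, φ(55) = 40, φ(56) = 24, φ(57) = 36, φ(58) = 28, φ(59) = 58, φ(60) = 16, φ(61) = 60, φ(62) = 30, φ(63) = 36, φ(64) = 32, φ(65) = 48, φ(66) = 20, φ(67) = 66, φ(68) = 32, φ(69) = 44, φ(70) = 24, φ(71) = 70, φ(72) = 24, φ(73) = 72, φ(74) = 36, φ(75) = 40, φ(76) = 36, φ(77) = 60, φ(78) = 24, φ(79) = 78, φ(80) = 32, φ(81) = 54, φ(82) = 40, φ(83) = 82, φ(84) = 24, φ(85) = 64, φ(86) = 42, φ(87) = 56, φ(88) = 40, φ(89) = 88, φ(90) = 24, φ(91) = 72, φ(92) = 44, φ(93) = 60, φ(94) = 46, φ(95) = 72, φ(96) = 32, φ(97) = 96, φ(98) = 42, φ(99) = 60, φ(100) = 40, φ(101) = 100, φ(102) = 32, φ(103) = 102, φ(104) = 48, φ(105) = 48, φ(106) = 52, φ(107) = 106, φ(108) = 36, φ(109) = 108, φ(110) = 40, φ(111) = 72, φ(112) = 48, φ(113) = 112, φ(114) = 36, φ(115) = 88, φ(116) = 56, φ(117) = 72, φ(118) = 58, φ(119) = 96, φ(120) = 32, φ(121) = 110, φ(122) = 60, φ(123) = 80, φ(124) = 60, φ(125) = 100, φ(126) = 36, φ(127) = 126, φ(128) = 64, φ(129) = 84, φ(130) = 48, φ(131) = 130, φ(132) = 40, φ(133) = 108, φ(134) = 66, φ(135) = 72, φ(136) = 64, φ(137) = 136, φ(138) = 44, φ(139) = 138, φ(140) = 48, φ(141) = 92, φ(142) = 70, φ(143) = 120, φ(144) = 48, φ(145) = 112, φ(146) = 72, φ(147) = 84, φ(148) = 72, φ(149) = 148, φ(150) = 40, φ(151) = 150, φ(152) = 72, φ(153) = 96, φ(154) = 60, φ(155) = 120, φ(156) = 48, φ(157) = 156, φ(158) = 78, φ(159) = 104, φ(160) = 64, φ(161) = 132, φ(162) = 54, φ(163) = 162, φ(164) = 80, φ(165) = 80, φ(166) = 82, φ(167) = 166, φ(168) = 48, φ(169) = 156, φ(170) = 64, φ(171) = 108, φ(172) = 84, φ(173) = 172, φ(174) = 56, φ(175) = 120, φ(176) = 80, φ(177) = 116, φ(178) = 88, φ(179) = 178, φ(180) = 48, φ(181) = 180, φ(182) = 72, φ(183) = 120, φ(184) = 88, φ(185) = 144, φ(186) = 60, φ(187) = 160, φ(188) = 92, φ(189) = 108, φ(190) = 72, φ(191) = 190. Summing all 191 values: 11166. (Average order: Σ_{n ≤ x} φ(n) ~ (3/π²) x². For x = 191, (3/π²)·191² ≈ 11088.89.)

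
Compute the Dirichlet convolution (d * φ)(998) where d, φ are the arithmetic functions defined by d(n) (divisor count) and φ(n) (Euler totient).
(d * φ)(998) = 1500

Divisors of 998: [1, 2, 499, 998]. For each d | 998:
  d = 1: d(1) · φ(998/1) = 1 · 498 = 498
  d = 2: d(2) · φ(998/2) = 2 · 498 = 996
  d = 499: d(499) · φ(998/499) = 2 · 1 = 2
  d = 998: d(998) · φ(998/998) = 4 · 1 = 4
Summing: (d * φ)(998) = 498 + 996 + 2 + 4 = 1500.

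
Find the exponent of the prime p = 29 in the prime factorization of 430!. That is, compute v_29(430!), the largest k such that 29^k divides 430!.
v_29(430!) = 14

Legendre's formula: v_p(n!) = Σ_{k ≥ 1} ⌊n / p^k⌋. For p = 29, n = 430, the terms are:
  ⌊430/29^1⌋ = ⌊430/29⌋ = 14
(the next term ⌊430/29^2⌋ = 0, terminating the sum). Summing: v_29(430!) = 14 = 14.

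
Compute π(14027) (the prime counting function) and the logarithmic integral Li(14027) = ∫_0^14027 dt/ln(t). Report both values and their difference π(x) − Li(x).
π(14027) = 1654;  Li(14027) ≈ 1675.09;  π(x) − Li(x) ≈ -21.09.

Direct count of primes ≤ 14027 gives π(14027) = 1654. Numerical evaluation of the logarithmic integral gives Li(14027) ≈ 1675.09. The difference π(x) − Li(x) ≈ -21.09 is typically negative for small/moderate x (Li(x) overestimates), though Littlewood's theorem shows this sign changes infinitely often.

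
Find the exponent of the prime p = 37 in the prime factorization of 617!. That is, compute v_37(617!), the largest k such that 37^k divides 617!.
v_37(617!) = 16

Legendre's formula: v_p(n!) = Σ_{k ≥ 1} ⌊n / p^k⌋. For p = 37, n = 617, the terms are:
  ⌊617/37^1⌋ = ⌊617/37⌋ = 16
(the next term ⌊617/37^2⌋ = 0, terminating the sum). Summing: v_37(617!) = 16 = 16.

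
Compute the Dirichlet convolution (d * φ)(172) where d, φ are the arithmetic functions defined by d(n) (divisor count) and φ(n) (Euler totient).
(d * φ)(172) = 308

Divisors of 172: [1, 2, 4, 43, 86, 172]. For each d | 172:
  d = 1: d(1) · φ(172/1) = 1 · 84 = 84
  d = 2: d(2) · φ(172/2) = 2 · 42 = 84
  d = 4: d(4) · φ(172/4) = 3 · 42 = 126
  d = 43: d(43) · φ(172/43) = 2 · 2 = 4
  d = 86: d(86) · φ(172/86) = 4 · 1 = 4
  d = 172: d(172) · φ(172/172) = 6 · 1 = 6
Summing: (d * φ)(172) = 84 + 84 + 126 + 4 + 4 + 6 = 308.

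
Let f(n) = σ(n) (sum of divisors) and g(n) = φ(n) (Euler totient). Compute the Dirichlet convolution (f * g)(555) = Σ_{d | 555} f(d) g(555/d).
(σ * φ)(555) = 4440

Divisors of 555: [1, 3, 5, 15, 37, 111, 185, 555]. For each d | 555:
  d = 1: σ(1) · φ(555/1) = 1 · 288 = 288
  d = 3: σ(3) · φ(555/3) = 4 · 144 = 576
  d = 5: σ(5) · φ(555/5) = 6 · 72 = 432
  d = 15: σ(15) · φ(555/15) = 24 · 36 = 864
  d = 37: σ(37) · φ(555/37) = 38 · 8 = 304
  d = 111: σ(111) · φ(555/111) = 152 · 4 = 608
  d = 185: σ(185) · φ(555/185) = 228 · 2 = 456
  d = 555: σ(555) · φ(555/555) = 912 · 1 = 912
Summing: (σ * φ)(555) = 288 + 576 + 432 + 864 + 304 + 608 + 456 + 912 = 4440.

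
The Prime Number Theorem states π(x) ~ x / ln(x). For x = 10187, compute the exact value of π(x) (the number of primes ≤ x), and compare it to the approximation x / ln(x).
π(10187) = 1251;  x/ln(x) ≈ 1103.82;  relative error ≈ 11.77%.

Directly count primes up to 10187: π(10187) = 1251. The PNT approximation gives 10187/ln(10187) ≈ 10187/9.22887 ≈ 1103.82. Relative error (π(x) − x/ln(x)) / π(x) ≈ 11.77%; the approximation is known to undercount slightly (Li(x) is a better estimate).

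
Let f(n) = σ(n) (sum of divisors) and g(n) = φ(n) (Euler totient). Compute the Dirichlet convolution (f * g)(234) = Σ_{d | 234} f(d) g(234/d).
(σ * φ)(234) = 2808

Divisors of 234: [1, 2, 3, 6, 9, 13, 18, 26, 39, 78, 117, 234]. For each d | 234:
  d = 1: σ(1) · φ(234/1) = 1 · 72 = 72
  d = 2: σ(2) · φ(234/2) = 3 · 72 = 216
  d = 3: σ(3) · φ(234/3) = 4 · 24 = 96
  d = 6: σ(6) · φ(234/6) = 12 · 24 = 288
  d = 9: σ(9) · φ(234/9) = 13 · 12 = 156
  d = 13: σ(13) · φ(234/13) = 14 · 6 = 84
  d = 18: σ(18) · φ(234/18) = 39 · 12 = 468
  d = 26: σ(26) · φ(234/26) = 42 · 6 = 252
  d = 39: σ(39) · φ(234/39) = 56 · 2 = 112
  d = 78: σ(78) · φ(234/78) = 168 · 2 = 336
  d = 117: σ(117) · φ(234/117) = 182 · 1 = 182
  d = 234: σ(234) · φ(234/234) = 546 · 1 = 546
Summing: (σ * φ)(234) = 72 + 216 + 96 + 288 + 156 + 84 + 468 + 252 + 112 + 336 + 182 + 546 = 2808.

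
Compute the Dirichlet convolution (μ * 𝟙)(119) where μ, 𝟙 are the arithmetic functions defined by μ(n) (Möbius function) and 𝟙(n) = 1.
(μ * 𝟙)(119) = 0

Divisors of 119: [1, 7, 17, 119]. For each d | 119:
  d = 1: μ(1) · 𝟙(119/1) = 1 · 1 = 1
  d = 7: μ(7) · 𝟙(119/7) = -1 · 1 = -1
  d = 17: μ(17) · 𝟙(119/17) = -1 · 1 = -1
  d = 119: μ(119) · 𝟙(119/119) = 1 · 1 = 1
Summing: (μ * 𝟙)(119) = 1 + -1 + -1 + 1 = 0.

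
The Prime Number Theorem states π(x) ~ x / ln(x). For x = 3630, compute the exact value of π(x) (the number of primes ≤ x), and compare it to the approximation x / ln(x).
π(3630) = 507;  x/ln(x) ≈ 442.85;  relative error ≈ 12.65%.

Directly count primes up to 3630: π(3630) = 507. The PNT approximation gives 3630/ln(3630) ≈ 3630/8.19699 ≈ 442.85. Relative error (π(x) − x/ln(x)) / π(x) ≈ 12.65%; the approximation is known to undercount slightly (Li(x) is a better estimate).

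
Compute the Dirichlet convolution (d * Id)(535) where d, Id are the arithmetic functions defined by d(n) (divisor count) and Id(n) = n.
(d * Id)(535) = 763

Divisors of 535: [1, 5, 107, 535]. For each d | 535:
  d = 1: d(1) · Id(535/1) = 1 · 535 = 535
  d = 5: d(5) · Id(535/5) = 2 · 107 = 214
  d = 107: d(107) · Id(535/107) = 2 · 5 = 10
  d = 535: d(535) · Id(535/535) = 4 · 1 = 4
Summing: (d * Id)(535) = 535 + 214 + 10 + 4 = 763.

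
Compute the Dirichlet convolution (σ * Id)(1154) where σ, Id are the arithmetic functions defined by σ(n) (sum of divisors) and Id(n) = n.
(σ * Id)(1154) = 5775

Divisors of 1154: [1, 2, 577, 1154]. For each d | 1154:
  d = 1: σ(1) · Id(1154/1) = 1 · 1154 = 1154
  d = 2: σ(2) · Id(1154/2) = 3 · 577 = 1731
  d = 577: σ(577) · Id(1154/577) = 578 · 2 = 1156
  d = 1154: σ(1154) · Id(1154/1154) = 1734 · 1 = 1734
Summing: (σ * Id)(1154) = 1154 + 1731 + 1156 + 1734 = 5775.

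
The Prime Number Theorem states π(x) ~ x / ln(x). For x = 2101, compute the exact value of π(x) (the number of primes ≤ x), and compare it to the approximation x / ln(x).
π(2101) = 317;  x/ln(x) ≈ 274.63;  relative error ≈ 13.36%.

Directly count primes up to 2101: π(2101) = 317. The PNT approximation gives 2101/ln(2101) ≈ 2101/7.65017 ≈ 274.63. Relative error (π(x) − x/ln(x)) / π(x) ≈ 13.36%; the approximation is known to undercount slightly (Li(x) is a better estimate).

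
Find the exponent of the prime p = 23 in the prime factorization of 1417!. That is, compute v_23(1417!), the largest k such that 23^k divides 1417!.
v_23(1417!) = 63

Legendre's formula: v_p(n!) = Σ_{k ≥ 1} ⌊n / p^k⌋. For p = 23, n = 1417, the terms are:
  ⌊1417/23^1⌋ = ⌊1417/23⌋ = 61
  ⌊1417/23^2⌋ = ⌊1417/529⌋ = 2
(the next term ⌊1417/23^3⌋ = 0, terminating the sum). Summing: v_23(1417!) = 61 + 2 = 63.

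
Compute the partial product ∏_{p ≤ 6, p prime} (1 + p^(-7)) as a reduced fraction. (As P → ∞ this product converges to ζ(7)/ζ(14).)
∏ = 306266941/303750000

The primes p ≤ 6 are [2, 3, 5]. For each, (1 + 1/p^7) = (p^7 + 1)/p^7. Multiplying these fractions over p ∈ [2, 3, 5] gives 306266941/303750000. (In the limit P → ∞ this tends to ζ(7)/ζ(14).)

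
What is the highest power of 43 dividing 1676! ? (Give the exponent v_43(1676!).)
v_43(1676!) = 38

Legendre's formula: v_p(n!) = Σ_{k ≥ 1} ⌊n / p^k⌋. For p = 43, n = 1676, the terms are:
  ⌊1676/43^1⌋ = ⌊1676/43⌋ = 38
(the next term ⌊1676/43^2⌋ = 0, terminating the sum). Summing: v_43(1676!) = 38 = 38.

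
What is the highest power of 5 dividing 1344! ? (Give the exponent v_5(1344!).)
v_5(1344!) = 333

Legendre's formula: v_p(n!) = Σ_{k ≥ 1} ⌊n / p^k⌋. For p = 5, n = 1344, the terms are:
  ⌊1344/5^1⌋ = ⌊1344/5⌋ = 268
  ⌊1344/5^2⌋ = ⌊1344/25⌋ = 53
  ⌊1344/5^3⌋ = ⌊1344/125⌋ = 10
  ⌊1344/5^4⌋ = ⌊1344/625⌋ = 2
(the next term ⌊1344/5^5⌋ = 0, terminating the sum). Summing: v_5(1344!) = 268 + 53 + 10 + 2 = 333.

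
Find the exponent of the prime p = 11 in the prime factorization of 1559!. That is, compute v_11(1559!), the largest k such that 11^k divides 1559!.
v_11(1559!) = 154

Legendre's formula: v_p(n!) = Σ_{k ≥ 1} ⌊n / p^k⌋. For p = 11, n = 1559, the terms are:
  ⌊1559/11^1⌋ = ⌊1559/11⌋ = 141
  ⌊1559/11^2⌋ = ⌊1559/121⌋ = 12
  ⌊1559/11^3⌋ = ⌊1559/1331⌋ = 1
(the next term ⌊1559/11^4⌋ = 0, terminating the sum). Summing: v_11(1559!) = 141 + 12 + 1 = 154.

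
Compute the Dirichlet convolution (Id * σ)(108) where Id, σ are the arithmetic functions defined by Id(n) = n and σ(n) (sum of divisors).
(Id * σ)(108) = 2414

Divisors of 108: [1, 2, 3, 4, 6, 9, 12, 18, 27, 36, 54, 108]. For each d | 108:
  d = 1: Id(1) · σ(108/1) = 1 · 280 = 280
  d = 2: Id(2) · σ(108/2) = 2 · 120 = 240
  d = 3: Id(3) · σ(108/3) = 3 · 91 = 273
  d = 4: Id(4) · σ(108/4) = 4 · 40 = 160
  d = 6: Id(6) · σ(108/6) = 6 · 39 = 234
  d = 9: Id(9) · σ(108/9) = 9 · 28 = 252
  d = 12: Id(12) · σ(108/12) = 12 · 13 = 156
  d = 18: Id(18) · σ(108/18) = 18 · 12 = 216
  d = 27: Id(27) · σ(108/27) = 27 · 7 = 189
  d = 36: Id(36) · σ(108/36) = 36 · 4 = 144
  d = 54: Id(54) · σ(108/54) = 54 · 3 = 162
  d = 108: Id(108) · σ(108/108) = 108 · 1 = 108
Summing: (Id * σ)(108) = 280 + 240 + 273 + 160 + 234 + 252 + 156 + 216 + 189 + 144 + 162 + 108 = 2414.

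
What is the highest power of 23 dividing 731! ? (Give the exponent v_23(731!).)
v_23(731!) = 32

Legendre's formula: v_p(n!) = Σ_{k ≥ 1} ⌊n / p^k⌋. For p = 23, n = 731, the terms are:
  ⌊731/23^1⌋ = ⌊731/23⌋ = 31
  ⌊731/23^2⌋ = ⌊731/529⌋ = 1
(the next term ⌊731/23^3⌋ = 0, terminating the sum). Summing: v_23(731!) = 31 + 1 = 32.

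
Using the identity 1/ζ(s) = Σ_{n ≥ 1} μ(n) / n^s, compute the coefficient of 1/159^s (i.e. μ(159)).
μ(159) = 1

Factor n = 159 = 3 · 53. μ(n) = 0 if any exponent ≥ 2 (not squarefree); otherwise μ(n) = (−1)^{ω(n)} where ω(n) is the number of distinct prime factors. Applying: μ(159) = 1.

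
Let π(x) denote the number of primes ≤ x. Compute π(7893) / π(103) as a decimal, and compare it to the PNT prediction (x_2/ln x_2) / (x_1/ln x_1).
π(7893)/π(103) = 997/27 ≈ 36.9259;  PNT prediction ≈ 39.5782.

π(103) = 27 and π(7893) = 997, so π(7893)/π(103) ≈ 36.9259. The PNT-predicted ratio is (7893/ln(7893)) / (103/ln(103)) ≈ 39.5782. The two agree to within a few percent, as expected.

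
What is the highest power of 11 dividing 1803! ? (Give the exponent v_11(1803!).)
v_11(1803!) = 178

Legendre's formula: v_p(n!) = Σ_{k ≥ 1} ⌊n / p^k⌋. For p = 11, n = 1803, the terms are:
  ⌊1803/11^1⌋ = ⌊1803/11⌋ = 163
  ⌊1803/11^2⌋ = ⌊1803/121⌋ = 14
  ⌊1803/11^3⌋ = ⌊1803/1331⌋ = 1
(the next term ⌊1803/11^4⌋ = 0, terminating the sum). Summing: v_11(1803!) = 163 + 14 + 1 = 178.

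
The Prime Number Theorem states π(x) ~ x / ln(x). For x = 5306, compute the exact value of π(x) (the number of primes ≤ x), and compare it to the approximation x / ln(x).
π(5306) = 703;  x/ln(x) ≈ 618.66;  relative error ≈ 12.00%.

Directly count primes up to 5306: π(5306) = 703. The PNT approximation gives 5306/ln(5306) ≈ 5306/8.57659 ≈ 618.66. Relative error (π(x) − x/ln(x)) / π(x) ≈ 12.00%; the approximation is known to undercount slightly (Li(x) is a better estimate).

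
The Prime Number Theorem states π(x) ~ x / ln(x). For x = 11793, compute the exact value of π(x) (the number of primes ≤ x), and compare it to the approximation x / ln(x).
π(11793) = 1413;  x/ln(x) ≈ 1257.88;  relative error ≈ 10.98%.

Directly count primes up to 11793: π(11793) = 1413. The PNT approximation gives 11793/ln(11793) ≈ 11793/9.37526 ≈ 1257.88. Relative error (π(x) − x/ln(x)) / π(x) ≈ 10.98%; the approximation is known to undercount slightly (Li(x) is a better estimate).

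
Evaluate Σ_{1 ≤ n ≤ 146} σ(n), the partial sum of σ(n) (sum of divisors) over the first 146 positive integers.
Σ_{n ≤ 146} σ(n) = 17588

Compute σ(n) for each 1 ≤ n ≤ 146: σ(1) = 1, σ(2) = 3, σ(3) = 4, σ(4) = 7, σ(5) = 6, σ(6) = 12, σ(7) = 8, σ(8) = 15, σ(9) = 13, σ(10) = 18, σ(11) = 12, σ(12) = 28, σ(13) = 14, σ(14) = 24, σ(15) = 24, σ(16) = 31, σ(17) = 18, σ(18) = 39, σ(19) = 20, σ(20) = 42, σ(21) = 32, σ(22) = 36, σ(23) = 24, σ(24) = 60, σ(25) = 31, σ(26) = 42, σ(27) = 40, σ(28) = 56, σ(29) = 30, σ(30) = 72, σ(31) = 32, σ(32) = 63, σ(33) = 48, σ(34) = 54, σ(35) = 48, σ(36) = 91, σ(37) = 38, σ(38) = 60, σ(39) = 56, σ(40) = 90, σ(41) = 42, σ(42) = 96, σ(43) = 44, σ(44) = 84, σ(45) = 78, σ(46) = 72, σ(47) = 48, σ(48) = 124, σ(49) = 57, σ(50) = 93, σ(51) = 72, σ(52) = 98, σ(53) = 54, σ(54) = 120, σ(55) = 72, σ(56) = 120, σ(57) = 80, σ(58) = 90, σ(59) = 60, σ(60) = 168, σ(61) = 62, σ(62) = 96, σ(63) = 104, σ(64) = 127, σ(65) = 84, σ(66) = 144, σ(67) = 68, σ(68) = 126, σ(69) = 96, σ(70) = 144, σ(71) = 72, σ(72) = 195, σ(73) = 74, σ(74) = 114, σ(75) = 124, σ(76) = 140, σ(77) = 96, σ(78) = 168, σ(79) = 80, σ(80) = 186, σ(81) = 121, σ(82) = 126, σ(83) = 84, σ(84) = 224, σ(85) = 108, σ(86) = 132, σ(87) = 120, σ(88) = 180, σ(89) = 90, σ(90) = 234, σ(91) = 112, σ(92) = 168, σ(93) = 128, σ(94) = 144, σ(95) = 120, σ(96) = 252, σ(97) = 98, σ(98) = 171, σ(99) = 156, σ(100) = 217, σ(101) = 102, σ(102) = 216, σ(103) = 104, σ(104) = 210, σ(105) = 192, σ(106) = 162, σ(107) = 108, σ(108) = 280, σ(109) = 110, σ(110) = 216, σ(111) = 152, σ(112) = 248, σ(113) = 114, σ(114) = 240, σ(115) = 144, σ(116) = 210, σ(117) = 182, σ(118) = 180, σ(119) = 144, σ(120) = 360, σ(121) = 133, σ(122) = 186, σ(123) = 168, σ(124) = 224, σ(125) = 156, σ(126) = 312, σ(127) = 128, σ(128) = 255, σ(129) = 176, σ(130) = 252, σ(131) = 132, σ(132) = 336, σ(133) = 160, σ(134) = 204, σ(135) = 240, σ(136) = 270, σ(137) = 138, σ(138) = 288, σ(139) = 140, σ(140) = 336, σ(141) = 192, σ(142) = 216, σ(143) = 168, σ(144) = 403, σ(145) = 180, σ(146) = 222. Summing all 146 values: 17588. (Average order: Σ_{n ≤ x} σ(n) ~ (π²/12) x². For x = 146, (π²/12)·146² ≈ 17531.71.)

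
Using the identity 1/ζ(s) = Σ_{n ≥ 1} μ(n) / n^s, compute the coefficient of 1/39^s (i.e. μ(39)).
μ(39) = 1

Factor n = 39 = 3 · 13. μ(n) = 0 if any exponent ≥ 2 (not squarefree); otherwise μ(n) = (−1)^{ω(n)} where ω(n) is the number of distinct prime factors. Applying: μ(39) = 1.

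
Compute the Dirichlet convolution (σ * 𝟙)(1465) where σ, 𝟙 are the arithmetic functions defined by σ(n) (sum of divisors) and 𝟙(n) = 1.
(σ * 𝟙)(1465) = 2065

Divisors of 1465: [1, 5, 293, 1465]. For each d | 1465:
  d = 1: σ(1) · 𝟙(1465/1) = 1 · 1 = 1
  d = 5: σ(5) · 𝟙(1465/5) = 6 · 1 = 6
  d = 293: σ(293) · 𝟙(1465/293) = 294 · 1 = 294
  d = 1465: σ(1465) · 𝟙(1465/1465) = 1764 · 1 = 1764
Summing: (σ * 𝟙)(1465) = 1 + 6 + 294 + 1764 = 2065.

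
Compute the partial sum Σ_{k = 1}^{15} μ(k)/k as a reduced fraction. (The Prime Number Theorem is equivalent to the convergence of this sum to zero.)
Σ μ(k)/k = 304/5005

Values of μ(k) for 1 ≤ k ≤ 15: μ(1) = 1, μ(2) = -1, μ(3) = -1, μ(5) = -1, μ(6) = 1, μ(7) = -1, μ(10) = 1, μ(11) = -1, μ(13) = -1, μ(14) = 1, μ(15) = 1, with μ = 0 on non-squarefree integers. Summing μ(k)/k for k where μ(k) ≠ 0 gives 304/5005 ≈ 0.0607. (PNT ⟺ this sum → 0 as n → ∞.)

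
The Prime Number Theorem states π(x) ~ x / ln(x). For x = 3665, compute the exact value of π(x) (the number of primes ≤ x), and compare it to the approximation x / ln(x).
π(3665) = 511;  x/ln(x) ≈ 446.59;  relative error ≈ 12.60%.

Directly count primes up to 3665: π(3665) = 511. The PNT approximation gives 3665/ln(3665) ≈ 3665/8.20658 ≈ 446.59. Relative error (π(x) − x/ln(x)) / π(x) ≈ 12.60%; the approximation is known to undercount slightly (Li(x) is a better estimate).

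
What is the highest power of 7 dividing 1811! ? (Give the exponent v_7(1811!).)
v_7(1811!) = 299

Legendre's formula: v_p(n!) = Σ_{k ≥ 1} ⌊n / p^k⌋. For p = 7, n = 1811, the terms are:
  ⌊1811/7^1⌋ = ⌊1811/7⌋ = 258
  ⌊1811/7^2⌋ = ⌊1811/49⌋ = 36
  ⌊1811/7^3⌋ = ⌊1811/343⌋ = 5
(the next term ⌊1811/7^4⌋ = 0, terminating the sum). Summing: v_7(1811!) = 258 + 36 + 5 = 299.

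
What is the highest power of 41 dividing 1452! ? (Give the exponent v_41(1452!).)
v_41(1452!) = 35

Legendre's formula: v_p(n!) = Σ_{k ≥ 1} ⌊n / p^k⌋. For p = 41, n = 1452, the terms are:
  ⌊1452/41^1⌋ = ⌊1452/41⌋ = 35
(the next term ⌊1452/41^2⌋ = 0, terminating the sum). Summing: v_41(1452!) = 35 = 35.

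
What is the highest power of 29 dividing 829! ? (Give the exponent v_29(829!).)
v_29(829!) = 28

Legendre's formula: v_p(n!) = Σ_{k ≥ 1} ⌊n / p^k⌋. For p = 29, n = 829, the terms are:
  ⌊829/29^1⌋ = ⌊829/29⌋ = 28
(the next term ⌊829/29^2⌋ = 0, terminating the sum). Summing: v_29(829!) = 28 = 28.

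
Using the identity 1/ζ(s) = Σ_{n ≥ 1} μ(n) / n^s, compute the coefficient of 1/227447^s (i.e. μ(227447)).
μ(227447) = 1

Factor n = 227447 = 11 · 23 · 29 · 31. μ(n) = 0 if any exponent ≥ 2 (not squarefree); otherwise μ(n) = (−1)^{ω(n)} where ω(n) is the number of distinct prime factors. Applying: μ(227447) = 1.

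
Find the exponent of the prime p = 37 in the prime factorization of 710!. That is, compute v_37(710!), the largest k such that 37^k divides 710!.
v_37(710!) = 19

Legendre's formula: v_p(n!) = Σ_{k ≥ 1} ⌊n / p^k⌋. For p = 37, n = 710, the terms are:
  ⌊710/37^1⌋ = ⌊710/37⌋ = 19
(the next term ⌊710/37^2⌋ = 0, terminating the sum). Summing: v_37(710!) = 19 = 19.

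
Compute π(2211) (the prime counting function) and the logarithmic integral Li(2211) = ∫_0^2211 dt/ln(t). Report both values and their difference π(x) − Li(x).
π(2211) = 329;  Li(2211) ≈ 342.38;  π(x) − Li(x) ≈ -13.38.

Direct count of primes ≤ 2211 gives π(2211) = 329. Numerical evaluation of the logarithmic integral gives Li(2211) ≈ 342.38. The difference π(x) − Li(x) ≈ -13.38 is typically negative for small/moderate x (Li(x) overestimates), though Littlewood's theorem shows this sign changes infinitely often.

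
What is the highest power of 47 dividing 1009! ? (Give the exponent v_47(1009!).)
v_47(1009!) = 21

Legendre's formula: v_p(n!) = Σ_{k ≥ 1} ⌊n / p^k⌋. For p = 47, n = 1009, the terms are:
  ⌊1009/47^1⌋ = ⌊1009/47⌋ = 21
(the next term ⌊1009/47^2⌋ = 0, terminating the sum). Summing: v_47(1009!) = 21 = 21.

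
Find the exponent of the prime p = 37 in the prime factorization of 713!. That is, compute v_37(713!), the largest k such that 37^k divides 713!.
v_37(713!) = 19

Legendre's formula: v_p(n!) = Σ_{k ≥ 1} ⌊n / p^k⌋. For p = 37, n = 713, the terms are:
  ⌊713/37^1⌋ = ⌊713/37⌋ = 19
(the next term ⌊713/37^2⌋ = 0, terminating the sum). Summing: v_37(713!) = 19 = 19.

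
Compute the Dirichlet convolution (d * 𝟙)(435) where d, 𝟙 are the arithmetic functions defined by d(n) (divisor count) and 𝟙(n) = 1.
(d * 𝟙)(435) = 27

Divisors of 435: [1, 3, 5, 15, 29, 87, 145, 435]. For each d | 435:
  d = 1: d(1) · 𝟙(435/1) = 1 · 1 = 1
  d = 3: d(3) · 𝟙(435/3) = 2 · 1 = 2
  d = 5: d(5) · 𝟙(435/5) = 2 · 1 = 2
  d = 15: d(15) · 𝟙(435/15) = 4 · 1 = 4
  d = 29: d(29) · 𝟙(435/29) = 2 · 1 = 2
  d = 87: d(87) · 𝟙(435/87) = 4 · 1 = 4
  d = 145: d(145) · 𝟙(435/145) = 4 · 1 = 4
  d = 435: d(435) · 𝟙(435/435) = 8 · 1 = 8
Summing: (d * 𝟙)(435) = 1 + 2 + 2 + 4 + 2 + 4 + 4 + 8 = 27.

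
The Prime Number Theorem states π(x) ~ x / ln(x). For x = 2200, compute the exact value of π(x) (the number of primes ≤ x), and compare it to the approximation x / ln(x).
π(2200) = 327;  x/ln(x) ≈ 285.85;  relative error ≈ 12.58%.

Directly count primes up to 2200: π(2200) = 327. The PNT approximation gives 2200/ln(2200) ≈ 2200/7.69621 ≈ 285.85. Relative error (π(x) − x/ln(x)) / π(x) ≈ 12.58%; the approximation is known to undercount slightly (Li(x) is a better estimate).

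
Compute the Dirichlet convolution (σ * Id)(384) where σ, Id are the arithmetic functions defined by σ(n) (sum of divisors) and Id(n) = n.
(σ * Id)(384) = 12551

Divisors of 384: [1, 2, 3, 4, 6, 8, 12, 16, 24, 32, 48, 64, 96, 128, 192, 384]. For each d | 384:
  d = 1: σ(1) · Id(384/1) = 1 · 384 = 384
  d = 2: σ(2) · Id(384/2) = 3 · 192 = 576
  d = 3: σ(3) · Id(384/3) = 4 · 128 = 512
  d = 4: σ(4) · Id(384/4) = 7 · 96 = 672
  d = 6: σ(6) · Id(384/6) = 12 · 64 = 768
  d = 8: σ(8) · Id(384/8) = 15 · 48 = 720
  d = 12: σ(12) · Id(384/12) = 28 · 32 = 896
  d = 16: σ(16) · Id(384/16) = 31 · 24 = 744
  d = 24: σ(24) · Id(384/24) = 60 · 16 = 960
  d = 32: σ(32) · Id(384/32) = 63 · 12 = 756
  d = 48: σ(48) · Id(384/48) = 124 · 8 = 992
  d = 64: σ(64) · Id(384/64) = 127 · 6 = 762
  d = 96: σ(96) · Id(384/96) = 252 · 4 = 1008
  d = 128: σ(128) · Id(384/128) = 255 · 3 = 765
  d = 192: σ(192) · Id(384/192) = 508 · 2 = 1016
  d = 384: σ(384) · Id(384/384) = 1020 · 1 = 1020
Summing: (σ * Id)(384) = 384 + 576 + 512 + 672 + 768 + 720 + 896 + 744 + 960 + 756 + 992 + 762 + 1008 + 765 + 1016 + 1020 = 12551.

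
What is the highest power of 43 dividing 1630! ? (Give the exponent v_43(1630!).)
v_43(1630!) = 37

Legendre's formula: v_p(n!) = Σ_{k ≥ 1} ⌊n / p^k⌋. For p = 43, n = 1630, the terms are:
  ⌊1630/43^1⌋ = ⌊1630/43⌋ = 37
(the next term ⌊1630/43^2⌋ = 0, terminating the sum). Summing: v_43(1630!) = 37 = 37.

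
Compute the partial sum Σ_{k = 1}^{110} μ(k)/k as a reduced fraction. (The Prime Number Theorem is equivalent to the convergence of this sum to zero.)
Σ μ(k)/k = -346111831248675463001253659043942735029097/13320714134183568389441721993907990936904630

Values of μ(k) for 1 ≤ k ≤ 110: μ(1) = 1, μ(2) = -1, μ(3) = -1, μ(5) = -1, μ(6) = 1, μ(7) = -1, μ(10) = 1, μ(11) = -1, μ(13) = -1, μ(14) = 1, μ(15) = 1, μ(17) = -1, μ(19) = -1, μ(21) = 1, μ(22) = 1, μ(23) = -1, μ(26) = 1, μ(29) = -1, μ(30) = -1, μ(31) = -1, μ(33) = 1, μ(34) = 1, μ(35) = 1, μ(37) = -1, μ(38) = 1, μ(39) = 1, μ(41) = -1, μ(42) = -1, μ(43) = -1, μ(46) = 1, μ(47) = -1, μ(51) = 1, μ(53) = -1, μ(55) = 1, μ(57) = 1, μ(58) = 1, μ(59) = -1, μ(61) = -1, μ(62) = 1, μ(65) = 1, μ(66) = -1, μ(67) = -1, μ(69) = 1, μ(70) = -1, μ(71) = -1, μ(73) = -1, μ(74) = 1, μ(77) = 1, μ(78) = -1, μ(79) = -1, μ(82) = 1, μ(83) = -1, μ(85) = 1, μ(86) = 1, μ(87) = 1, μ(89) = -1, μ(91) = 1, μ(93) = 1, μ(94) = 1, μ(95) = 1, μ(97) = -1, μ(101) = -1, μ(102) = -1, μ(103) = -1, μ(105) = -1, μ(106) = 1, μ(107) = -1, μ(109) = -1, μ(110) = -1, with μ = 0 on non-squarefree integers. Summing μ(k)/k for k where μ(k) ≠ 0 gives -346111831248675463001253659043942735029097/13320714134183568389441721993907990936904630 ≈ -0.0260. (PNT ⟺ this sum → 0 as n → ∞.)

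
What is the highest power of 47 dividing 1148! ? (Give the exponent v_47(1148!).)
v_47(1148!) = 24

Legendre's formula: v_p(n!) = Σ_{k ≥ 1} ⌊n / p^k⌋. For p = 47, n = 1148, the terms are:
  ⌊1148/47^1⌋ = ⌊1148/47⌋ = 24
(the next term ⌊1148/47^2⌋ = 0, terminating the sum). Summing: v_47(1148!) = 24 = 24.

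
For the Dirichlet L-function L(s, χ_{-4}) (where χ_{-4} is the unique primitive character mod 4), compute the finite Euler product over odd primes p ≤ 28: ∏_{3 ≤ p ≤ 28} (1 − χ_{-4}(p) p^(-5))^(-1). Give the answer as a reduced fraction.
∏ = 19221914719363107239019289471588875/19296053991287416836128860852453376

The odd primes p ≤ 28 are [3, 5, 7, 11, 13, 17, 19, 23]. For each, χ(p) = 1 if p ≡ 1 mod 4, χ(p) = −1 if p ≡ 3 mod 4. Taking (1 − χ(p)/p^5)^(-1) = p^5/(p^5 − χ(p)): (1 − (-1)/3^5)^(-1) · (1 − (1)/5^5)^(-1) · (1 − (-1)/7^5)^(-1) · (1 − (-1)/11^5)^(-1) · (1 − (1)/13^5)^(-1) · (1 − (1)/17^5)^(-1) · (1 − (-1)/19^5)^(-1) · (1 − (-1)/23^5)^(-1) = 19221914719363107239019289471588875/19296053991287416836128860852453376.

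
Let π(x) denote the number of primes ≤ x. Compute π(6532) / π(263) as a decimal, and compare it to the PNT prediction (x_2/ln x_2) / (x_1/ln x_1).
π(6532)/π(263) = 844/56 ≈ 15.0714;  PNT prediction ≈ 15.7543.

π(263) = 56 and π(6532) = 844, so π(6532)/π(263) ≈ 15.0714. The PNT-predicted ratio is (6532/ln(6532)) / (263/ln(263)) ≈ 15.7543. The two agree to within a few percent, as expected.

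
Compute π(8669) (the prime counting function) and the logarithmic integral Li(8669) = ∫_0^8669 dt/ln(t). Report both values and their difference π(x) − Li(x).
π(8669) = 1079;  Li(8669) ≈ 1100.52;  π(x) − Li(x) ≈ -21.52.

Direct count of primes ≤ 8669 gives π(8669) = 1079. Numerical evaluation of the logarithmic integral gives Li(8669) ≈ 1100.52. The difference π(x) − Li(x) ≈ -21.52 is typically negative for small/moderate x (Li(x) overestimates), though Littlewood's theorem shows this sign changes infinitely often.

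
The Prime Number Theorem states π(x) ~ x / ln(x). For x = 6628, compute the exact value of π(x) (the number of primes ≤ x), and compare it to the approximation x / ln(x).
π(6628) = 855;  x/ln(x) ≈ 753.26;  relative error ≈ 11.90%.

Directly count primes up to 6628: π(6628) = 855. The PNT approximation gives 6628/ln(6628) ≈ 6628/8.79906 ≈ 753.26. Relative error (π(x) − x/ln(x)) / π(x) ≈ 11.90%; the approximation is known to undercount slightly (Li(x) is a better estimate).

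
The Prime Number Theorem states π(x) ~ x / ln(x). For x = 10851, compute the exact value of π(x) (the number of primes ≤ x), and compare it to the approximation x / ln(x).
π(10851) = 1318;  x/ln(x) ≈ 1167.78;  relative error ≈ 11.40%.

Directly count primes up to 10851: π(10851) = 1318. The PNT approximation gives 10851/ln(10851) ≈ 10851/9.29201 ≈ 1167.78. Relative error (π(x) − x/ln(x)) / π(x) ≈ 11.40%; the approximation is known to undercount slightly (Li(x) is a better estimate).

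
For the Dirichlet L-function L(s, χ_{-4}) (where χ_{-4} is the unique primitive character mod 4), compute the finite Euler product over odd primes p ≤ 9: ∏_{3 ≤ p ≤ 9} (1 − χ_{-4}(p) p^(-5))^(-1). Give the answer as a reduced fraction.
∏ = 12762815625/12811998848

The odd primes p ≤ 9 are [3, 5, 7]. For each, χ(p) = 1 if p ≡ 1 mod 4, χ(p) = −1 if p ≡ 3 mod 4. Taking (1 − χ(p)/p^5)^(-1) = p^5/(p^5 − χ(p)): (1 − (-1)/3^5)^(-1) · (1 − (1)/5^5)^(-1) · (1 − (-1)/7^5)^(-1) = 12762815625/12811998848.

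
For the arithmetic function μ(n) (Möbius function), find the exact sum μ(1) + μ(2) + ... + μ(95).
Σ_{n ≤ 95} μ(n) = 2

Compute μ(n) for each 1 ≤ n ≤ 95: μ(1) = 1, μ(2) = -1, μ(3) = -1, μ(4) = 0, μ(5) = -1, μ(6) = 1, μ(7) = -1, μ(8) = 0, μ(9) = 0, μ(10) = 1, μ(11) = -1, μ(12) = 0, μ(13) = -1, μ(14) = 1, μ(15) = 1, μ(16) = 0, μ(17) = -1, μ(18) = 0, μ(19) = -1, μ(20) = 0, μ(21) = 1, μ(22) = 1, μ(23) = -1, μ(24) = 0, μ(25) = 0, μ(26) = 1, μ(27) = 0, μ(28) = 0, μ(29) = -1, μ(30) = -1, μ(31) = -1, μ(32) = 0, μ(33) = 1, μ(34) = 1, μ(35) = 1, μ(36) = 0, μ(37) = -1, μ(38) = 1, μ(39) = 1, μ(40) = 0, μ(41) = -1, μ(42) = -1, μ(43) = -1, μ(44) = 0, μ(45) = 0, μ(46) = 1, μ(47) = -1, μ(48) = 0, μ(49) = 0, μ(50) = 0, μ(51) = 1, μ(52) = 0, μ(53) = -1, μ(54) = 0, μ(55) = 1, μ(56) = 0, μ(57) = 1, μ(58) = 1, μ(59) = -1, μ(60) = 0, μ(61) = -1, μ(62) = 1, μ(63) = 0, μ(64) = 0, μ(65) = 1, μ(66) = -1, μ(67) = -1, μ(68) = 0, μ(69) = 1, μ(70) = -1, μ(71) = -1, μ(72) = 0, μ(73) = -1, μ(74) = 1, μ(75) = 0, μ(76) = 0, μ(77) = 1, μ(78) = -1, μ(79) = -1, μ(80) = 0, μ(81) = 0, μ(82) = 1, μ(83) = -1, μ(84) = 0, μ(85) = 1, μ(86) = 1, μ(87) = 1, μ(88) = 0, μ(89) = -1, μ(90) = 0, μ(91) = 1, μ(92) = 0, μ(93) = 1, μ(94) = 1, μ(95) = 1. Summing all 95 values: 2. (Mertens function M(x) = Σ_{n ≤ x} μ(n); on average M(x) should be small (PNT ⟺ M(x) = o(x)).)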